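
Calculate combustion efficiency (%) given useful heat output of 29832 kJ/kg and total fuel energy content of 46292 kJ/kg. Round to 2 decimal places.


Efficiency = (Q_useful / Q_fuel) * 100
Efficiency = (29832 / 46292) * 100
Efficiency = 0.6444 * 100 = 64.44%


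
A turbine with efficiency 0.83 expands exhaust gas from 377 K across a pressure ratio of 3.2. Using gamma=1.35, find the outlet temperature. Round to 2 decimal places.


T_out = T_in * (1 - eta * (1 - PR^(-(gamma-1)/gamma)))
Exponent = -(1.35-1)/1.35 = -0.25925926
PR^exp = 3.2^(-0.25925926) = 0.73966521
Factor = 1 - 0.83*(1 - 0.73966521) = 0.78392212
T_out = 377 * 0.78392212 = 295.54 K


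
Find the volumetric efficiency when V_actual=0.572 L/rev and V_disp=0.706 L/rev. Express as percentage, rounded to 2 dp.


eta_v = (V_actual / V_disp) * 100
Ratio = 0.572 / 0.706 = 0.8102
eta_v = 0.8102 * 100 = 81.02%


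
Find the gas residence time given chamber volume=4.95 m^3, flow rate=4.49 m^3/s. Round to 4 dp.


tau = V / Q_flow
tau = 4.95 / 4.49 = 1.1024 s


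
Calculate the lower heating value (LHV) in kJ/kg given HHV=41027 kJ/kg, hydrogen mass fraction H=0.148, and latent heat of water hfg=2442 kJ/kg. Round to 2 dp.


LHV = HHV - hfg * 9 * H
Water correction = 2442 * 9 * 0.148 = 3252.744 kJ/kg
LHV = 41027 - 3252.744 = 37774.26 kJ/kg


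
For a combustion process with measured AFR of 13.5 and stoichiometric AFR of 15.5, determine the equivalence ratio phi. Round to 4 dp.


phi = AFR_stoich / AFR_actual
phi = 15.5 / 13.5 = 1.1481


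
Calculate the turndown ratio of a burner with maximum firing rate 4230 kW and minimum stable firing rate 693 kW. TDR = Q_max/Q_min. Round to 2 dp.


TDR = Q_max / Q_min
TDR = 4230 / 693 = 6.10


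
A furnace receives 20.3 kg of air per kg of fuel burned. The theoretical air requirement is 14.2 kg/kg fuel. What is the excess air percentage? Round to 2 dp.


Excess air = actual - stoichiometric = 20.3 - 14.2 = 6.10 kg/kg fuel
Excess air % = (excess / stoich) * 100 = (6.10 / 14.2) * 100 = 42.96%


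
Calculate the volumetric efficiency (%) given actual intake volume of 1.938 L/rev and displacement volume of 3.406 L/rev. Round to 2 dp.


eta_v = (V_actual / V_disp) * 100
Ratio = 1.938 / 3.406 = 0.5690
eta_v = 0.5690 * 100 = 56.90%


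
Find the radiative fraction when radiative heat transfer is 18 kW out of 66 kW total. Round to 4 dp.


f_rad = Q_rad / Q_total
f_rad = 18 / 66 = 0.2727


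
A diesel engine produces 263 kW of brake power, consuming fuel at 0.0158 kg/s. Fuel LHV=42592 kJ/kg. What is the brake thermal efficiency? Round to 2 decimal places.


eta_BTE = (BP / (mf * LHV)) * 100
Denominator = 0.0158 * 42592 = 672.9536 kW
eta_BTE = (263 / 672.9536) * 100 = 39.08%


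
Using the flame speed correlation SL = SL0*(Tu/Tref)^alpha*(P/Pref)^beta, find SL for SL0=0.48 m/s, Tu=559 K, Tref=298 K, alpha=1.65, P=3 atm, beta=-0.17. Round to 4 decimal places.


SL = SL0 * (Tu/Tref)^alpha * (P/Pref)^beta
T ratio = 559/298 = 1.87583893
(T ratio)^alpha = 1.87583893^1.65 = 2.823402
(P/Pref)^beta = 3^(-0.17) = 0.829639
SL = 0.48 * 2.823402 * 0.829639 = 1.1244 m/s


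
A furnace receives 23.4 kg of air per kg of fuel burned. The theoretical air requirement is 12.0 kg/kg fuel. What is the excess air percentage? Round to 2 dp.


Excess air = actual - stoichiometric = 23.4 - 12.0 = 11.40 kg/kg fuel
Excess air % = (excess / stoich) * 100 = (11.40 / 12.0) * 100 = 95.00%


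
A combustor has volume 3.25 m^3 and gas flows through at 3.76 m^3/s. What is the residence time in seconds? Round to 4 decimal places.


tau = V / Q_flow
tau = 3.25 / 3.76 = 0.8644 s


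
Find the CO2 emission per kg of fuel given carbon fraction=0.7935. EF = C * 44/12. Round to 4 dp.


EF = C_frac * (M_CO2 / M_C)
EF = 0.7935 * (44/12)
EF = 0.7935 * 3.666667 = 2.9095 kg_CO2/kg_fuel


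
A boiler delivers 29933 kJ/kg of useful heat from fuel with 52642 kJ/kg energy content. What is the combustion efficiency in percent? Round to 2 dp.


Efficiency = (Q_useful / Q_fuel) * 100
Efficiency = (29933 / 52642) * 100
Efficiency = 0.5686 * 100 = 56.86%


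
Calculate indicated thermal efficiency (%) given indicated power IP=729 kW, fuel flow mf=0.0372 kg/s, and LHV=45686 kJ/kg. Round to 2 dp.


eta_ith = (IP / (mf * LHV)) * 100
Denominator = 0.0372 * 45686 = 1699.5192 kW
eta_ith = (729 / 1699.5192) * 100 = 42.89%


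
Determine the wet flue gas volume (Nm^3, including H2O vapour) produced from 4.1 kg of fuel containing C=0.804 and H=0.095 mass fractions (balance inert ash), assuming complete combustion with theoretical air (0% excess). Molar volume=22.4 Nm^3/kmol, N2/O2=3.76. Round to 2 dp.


Per kg fuel: CO2 = (C/12 kmol)*22.4 = (0.804/12)*22.4 = 1.50080 Nm^3
Per kg fuel: H2O = (H/2 kmol)*22.4 = (0.095/2)*22.4 = 1.06400 Nm^3
O2 needed per kg fuel = C/12 + H/4 = 0.804/12 + 0.095/4 = 0.09075000 kmol
Per kg fuel: N2 = O2*3.76*22.4 = 0.09075000*3.76*22.4 = 7.64333 Nm^3
Total per kg = 1.50080 + 1.06400 + 7.64333 = 10.20813 Nm^3
Total = 10.20813 * 4.1 = 41.85 Nm^3


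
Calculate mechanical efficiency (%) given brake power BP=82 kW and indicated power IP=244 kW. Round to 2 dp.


eta_mech = (BP / IP) * 100
Ratio = 82 / 244 = 0.3361
eta_mech = 0.3361 * 100 = 33.61%


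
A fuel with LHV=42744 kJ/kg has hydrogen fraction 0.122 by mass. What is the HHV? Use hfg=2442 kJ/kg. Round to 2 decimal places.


HHV = LHV + hfg * 9 * H
Water addition = 2442 * 9 * 0.122 = 2681.316 kJ/kg
HHV = 42744 + 2681.316 = 45425.32 kJ/kg


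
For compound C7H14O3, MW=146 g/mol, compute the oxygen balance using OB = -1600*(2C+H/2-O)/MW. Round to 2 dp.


OB = -1600 * (2C + H/2 - O) / MW
Inner = 2*7 + 14/2 - 3 = 18.00
OB = -1600 * 18.00 / 146 = -197.26%


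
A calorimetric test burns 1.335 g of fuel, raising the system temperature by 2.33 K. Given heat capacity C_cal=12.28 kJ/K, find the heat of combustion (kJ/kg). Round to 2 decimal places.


Hc = C_cal * delta_T / m_fuel
Q_released = 12.28 * 2.33 = 28.6124 kJ
m_fuel = 1.335 g = 1.335/1000 kg = 0.001335 kg
Hc = 28.6124 / 0.001335 = 21432.51 kJ/kg


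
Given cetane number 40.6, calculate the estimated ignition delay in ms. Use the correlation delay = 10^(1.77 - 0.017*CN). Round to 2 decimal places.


delay = 10^(1.77 - 0.017*CN)
Exponent = 1.77 - 0.017*40.6 = 1.0798
delay = 10^1.0798 = 12.02 ms


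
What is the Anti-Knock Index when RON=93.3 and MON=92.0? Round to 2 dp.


AKI = (RON + MON) / 2
AKI = (93.3 + 92.0) / 2
AKI = 185.3 / 2 = 92.65


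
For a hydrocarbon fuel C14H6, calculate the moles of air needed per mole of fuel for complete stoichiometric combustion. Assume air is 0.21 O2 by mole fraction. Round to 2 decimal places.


Balanced combustion: C14H6 + 15.5 O2 -> 14 CO2 + 3 H2O
O2 needed = C + H/4 = 14 + 6/4 = 15.50 moles
Air moles = O2 / 0.21 = 15.50 / 0.21 = 73.81 moles air


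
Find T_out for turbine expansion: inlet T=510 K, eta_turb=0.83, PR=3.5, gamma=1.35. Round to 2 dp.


T_out = T_in * (1 - eta * (1 - PR^(-(gamma-1)/gamma)))
Exponent = -(1.35-1)/1.35 = -0.25925926
PR^exp = 3.5^(-0.25925926) = 0.72267881
Factor = 1 - 0.83*(1 - 0.72267881) = 0.76982341
T_out = 510 * 0.76982341 = 392.61 K


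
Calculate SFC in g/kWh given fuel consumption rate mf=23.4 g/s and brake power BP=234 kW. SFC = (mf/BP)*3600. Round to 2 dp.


SFC = (mf / BP) * 3600
Rate = 23.4 / 234 = 0.100000 g/(s*kW)
SFC = 0.100000 * 3600 = 360.00 g/kWh


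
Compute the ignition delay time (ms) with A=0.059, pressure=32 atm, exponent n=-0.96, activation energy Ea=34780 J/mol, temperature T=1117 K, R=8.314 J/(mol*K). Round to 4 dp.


tau = A * P^n * exp(Ea/(R*T))
P^n = 32^(-0.96) = 0.03589682
Ea/(R*T) = 34780/(8.314*1117) = 3.745126
exp(Ea/(R*T)) = 42.314321
tau = 0.059 * 0.03589682 * 42.314321 = 0.0896 ms


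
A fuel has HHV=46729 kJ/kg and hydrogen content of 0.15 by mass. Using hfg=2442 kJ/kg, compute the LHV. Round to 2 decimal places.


LHV = HHV - hfg * 9 * H
Water correction = 2442 * 9 * 0.15 = 3296.700 kJ/kg
LHV = 46729 - 3296.700 = 43432.30 kJ/kg


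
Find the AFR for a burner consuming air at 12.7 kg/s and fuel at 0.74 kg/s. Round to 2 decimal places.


AFR = m_air / m_fuel
AFR = 12.7 / 0.74 = 17.16


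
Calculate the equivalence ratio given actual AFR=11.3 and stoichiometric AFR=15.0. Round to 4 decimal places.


phi = AFR_stoich / AFR_actual
phi = 15.0 / 11.3 = 1.3274


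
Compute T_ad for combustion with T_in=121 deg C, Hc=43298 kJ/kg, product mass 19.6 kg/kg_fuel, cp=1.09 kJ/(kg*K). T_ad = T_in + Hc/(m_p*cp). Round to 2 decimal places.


T_ad = T_in + Hc / (m_p * cp)
Denominator = 19.6 * 1.09 = 21.3640
Temperature rise = 43298 / 21.3640 = 2026.68 K
T_ad = 121 + 2026.68 = 2147.68 deg C


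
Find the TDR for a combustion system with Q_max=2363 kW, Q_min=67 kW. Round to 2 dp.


TDR = Q_max / Q_min
TDR = 2363 / 67 = 35.27


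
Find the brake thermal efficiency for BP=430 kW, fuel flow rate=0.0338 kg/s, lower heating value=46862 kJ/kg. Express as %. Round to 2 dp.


eta_BTE = (BP / (mf * LHV)) * 100
Denominator = 0.0338 * 46862 = 1583.9356 kW
eta_BTE = (430 / 1583.9356) * 100 = 27.15%


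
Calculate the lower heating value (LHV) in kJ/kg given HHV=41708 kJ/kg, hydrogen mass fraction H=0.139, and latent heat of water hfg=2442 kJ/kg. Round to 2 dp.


LHV = HHV - hfg * 9 * H
Water correction = 2442 * 9 * 0.139 = 3054.942 kJ/kg
LHV = 41708 - 3054.942 = 38653.06 kJ/kg


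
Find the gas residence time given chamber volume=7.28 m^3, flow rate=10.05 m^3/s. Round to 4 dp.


tau = V / Q_flow
tau = 7.28 / 10.05 = 0.7244 s


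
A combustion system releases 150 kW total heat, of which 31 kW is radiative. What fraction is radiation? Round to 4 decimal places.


f_rad = Q_rad / Q_total
f_rad = 31 / 150 = 0.2067


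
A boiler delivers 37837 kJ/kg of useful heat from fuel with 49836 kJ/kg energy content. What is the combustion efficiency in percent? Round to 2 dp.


Efficiency = (Q_useful / Q_fuel) * 100
Efficiency = (37837 / 49836) * 100
Efficiency = 0.7592 * 100 = 75.92%


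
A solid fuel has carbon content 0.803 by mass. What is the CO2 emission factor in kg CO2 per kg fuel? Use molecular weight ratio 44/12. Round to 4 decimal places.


EF = C_frac * (M_CO2 / M_C)
EF = 0.803 * (44/12)
EF = 0.803 * 3.666667 = 2.9443 kg_CO2/kg_fuel


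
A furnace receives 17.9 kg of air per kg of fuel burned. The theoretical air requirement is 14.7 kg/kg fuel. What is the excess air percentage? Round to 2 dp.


Excess air = actual - stoichiometric = 17.9 - 14.7 = 3.20 kg/kg fuel
Excess air % = (excess / stoich) * 100 = (3.20 / 14.7) * 100 = 21.77%


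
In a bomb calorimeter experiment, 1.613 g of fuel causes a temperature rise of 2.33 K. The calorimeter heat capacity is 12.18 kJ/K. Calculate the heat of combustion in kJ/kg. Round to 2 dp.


Hc = C_cal * delta_T / m_fuel
Q_released = 12.18 * 2.33 = 28.3794 kJ
m_fuel = 1.613 g = 1.613/1000 kg = 0.001613 kg
Hc = 28.3794 / 0.001613 = 17594.17 kJ/kg


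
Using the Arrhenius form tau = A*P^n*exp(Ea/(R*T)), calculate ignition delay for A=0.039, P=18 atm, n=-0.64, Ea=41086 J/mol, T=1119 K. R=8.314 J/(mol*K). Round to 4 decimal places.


tau = A * P^n * exp(Ea/(R*T))
P^n = 18^(-0.64) = 0.15726265
Ea/(R*T) = 41086/(8.314*1119) = 4.416251
exp(Ea/(R*T)) = 82.785346
tau = 0.039 * 0.15726265 * 82.785346 = 0.5077 ms


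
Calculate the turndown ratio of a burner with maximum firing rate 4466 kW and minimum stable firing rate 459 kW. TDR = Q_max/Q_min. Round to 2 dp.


TDR = Q_max / Q_min
TDR = 4466 / 459 = 9.73


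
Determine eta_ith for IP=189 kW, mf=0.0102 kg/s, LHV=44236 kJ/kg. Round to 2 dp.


eta_ith = (IP / (mf * LHV)) * 100
Denominator = 0.0102 * 44236 = 451.2072 kW
eta_ith = (189 / 451.2072) * 100 = 41.89%


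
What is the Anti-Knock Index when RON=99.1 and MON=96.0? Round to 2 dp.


AKI = (RON + MON) / 2
AKI = (99.1 + 96.0) / 2
AKI = 195.1 / 2 = 97.55


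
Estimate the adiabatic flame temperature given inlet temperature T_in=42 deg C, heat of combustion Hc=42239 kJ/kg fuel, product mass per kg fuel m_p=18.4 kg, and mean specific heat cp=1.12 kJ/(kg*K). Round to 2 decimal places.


T_ad = T_in + Hc / (m_p * cp)
Denominator = 18.4 * 1.12 = 20.6080
Temperature rise = 42239 / 20.6080 = 2049.64 K
T_ad = 42 + 2049.64 = 2091.64 deg C


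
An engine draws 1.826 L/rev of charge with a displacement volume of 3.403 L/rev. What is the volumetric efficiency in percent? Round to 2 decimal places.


eta_v = (V_actual / V_disp) * 100
Ratio = 1.826 / 3.403 = 0.5366
eta_v = 0.5366 * 100 = 53.66%


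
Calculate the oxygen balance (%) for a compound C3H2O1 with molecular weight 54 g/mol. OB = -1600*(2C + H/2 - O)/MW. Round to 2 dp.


OB = -1600 * (2C + H/2 - O) / MW
Inner = 2*3 + 2/2 - 1 = 6.00
OB = -1600 * 6.00 / 54 = -177.78%


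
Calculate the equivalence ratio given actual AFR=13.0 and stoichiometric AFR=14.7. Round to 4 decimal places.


phi = AFR_stoich / AFR_actual
phi = 14.7 / 13.0 = 1.1308


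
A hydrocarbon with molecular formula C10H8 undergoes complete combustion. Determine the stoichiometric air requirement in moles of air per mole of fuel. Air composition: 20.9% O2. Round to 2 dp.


Balanced combustion: C10H8 + 12 O2 -> 10 CO2 + 4 H2O
O2 needed = C + H/4 = 10 + 8/4 = 12.00 moles
Air moles = O2 / 0.209 = 12.00 / 0.209 = 57.42 moles air


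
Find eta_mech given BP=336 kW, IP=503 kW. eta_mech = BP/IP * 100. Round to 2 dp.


eta_mech = (BP / IP) * 100
Ratio = 336 / 503 = 0.6680
eta_mech = 0.6680 * 100 = 66.80%


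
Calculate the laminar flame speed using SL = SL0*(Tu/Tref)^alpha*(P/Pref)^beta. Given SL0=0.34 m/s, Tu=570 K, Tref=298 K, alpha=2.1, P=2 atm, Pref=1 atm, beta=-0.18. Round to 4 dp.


SL = SL0 * (Tu/Tref)^alpha * (P/Pref)^beta
T ratio = 570/298 = 1.91275168
(T ratio)^alpha = 1.91275168^2.1 = 3.903759
(P/Pref)^beta = 2^(-0.18) = 0.882703
SL = 0.34 * 3.903759 * 0.882703 = 1.1716 m/s


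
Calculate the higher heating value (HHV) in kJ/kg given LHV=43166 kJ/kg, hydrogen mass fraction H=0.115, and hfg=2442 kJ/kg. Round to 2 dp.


HHV = LHV + hfg * 9 * H
Water addition = 2442 * 9 * 0.115 = 2527.470 kJ/kg
HHV = 43166 + 2527.470 = 45693.47 kJ/kg


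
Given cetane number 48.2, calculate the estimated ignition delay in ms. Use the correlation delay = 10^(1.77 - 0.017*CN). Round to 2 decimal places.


delay = 10^(1.77 - 0.017*CN)
Exponent = 1.77 - 0.017*48.2 = 0.9506
delay = 10^0.9506 = 8.92 ms


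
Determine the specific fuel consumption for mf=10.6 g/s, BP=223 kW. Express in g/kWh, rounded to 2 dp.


SFC = (mf / BP) * 3600
Rate = 10.6 / 223 = 0.047534 g/(s*kW)
SFC = 0.047534 * 3600 = 171.12 g/kWh


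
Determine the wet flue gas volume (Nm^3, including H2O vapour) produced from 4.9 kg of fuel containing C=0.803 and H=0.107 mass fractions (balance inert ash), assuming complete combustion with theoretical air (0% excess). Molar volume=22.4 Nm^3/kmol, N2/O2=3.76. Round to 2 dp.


Per kg fuel: CO2 = (C/12 kmol)*22.4 = (0.803/12)*22.4 = 1.49893 Nm^3
Per kg fuel: H2O = (H/2 kmol)*22.4 = (0.107/2)*22.4 = 1.19840 Nm^3
O2 needed per kg fuel = C/12 + H/4 = 0.803/12 + 0.107/4 = 0.09366667 kmol
Per kg fuel: N2 = O2*3.76*22.4 = 0.09366667*3.76*22.4 = 7.88898 Nm^3
Total per kg = 1.49893 + 1.19840 + 7.88898 = 10.58631 Nm^3
Total = 10.58631 * 4.9 = 51.87 Nm^3


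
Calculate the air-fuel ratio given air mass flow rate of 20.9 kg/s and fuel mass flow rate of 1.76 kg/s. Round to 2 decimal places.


AFR = m_air / m_fuel
AFR = 20.9 / 1.76 = 11.88


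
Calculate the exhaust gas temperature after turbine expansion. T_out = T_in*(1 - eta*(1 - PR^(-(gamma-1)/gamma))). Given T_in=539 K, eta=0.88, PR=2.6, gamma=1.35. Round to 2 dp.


T_out = T_in * (1 - eta * (1 - PR^(-(gamma-1)/gamma)))
Exponent = -(1.35-1)/1.35 = -0.25925926
PR^exp = 2.6^(-0.25925926) = 0.78057442
Factor = 1 - 0.88*(1 - 0.78057442) = 0.80690549
T_out = 539 * 0.80690549 = 434.92 K


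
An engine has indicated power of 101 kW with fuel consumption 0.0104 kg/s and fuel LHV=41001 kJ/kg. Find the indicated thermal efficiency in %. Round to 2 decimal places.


eta_ith = (IP / (mf * LHV)) * 100
Denominator = 0.0104 * 41001 = 426.4104 kW
eta_ith = (101 / 426.4104) * 100 = 23.69%


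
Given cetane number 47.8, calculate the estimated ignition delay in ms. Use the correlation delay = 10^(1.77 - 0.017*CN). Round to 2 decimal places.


delay = 10^(1.77 - 0.017*CN)
Exponent = 1.77 - 0.017*47.8 = 0.9574
delay = 10^0.9574 = 9.07 ms


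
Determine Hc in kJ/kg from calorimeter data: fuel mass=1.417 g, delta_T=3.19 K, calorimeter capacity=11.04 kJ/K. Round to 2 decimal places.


Hc = C_cal * delta_T / m_fuel
Q_released = 11.04 * 3.19 = 35.2176 kJ
m_fuel = 1.417 g = 1.417/1000 kg = 0.001417 kg
Hc = 35.2176 / 0.001417 = 24853.63 kJ/kg


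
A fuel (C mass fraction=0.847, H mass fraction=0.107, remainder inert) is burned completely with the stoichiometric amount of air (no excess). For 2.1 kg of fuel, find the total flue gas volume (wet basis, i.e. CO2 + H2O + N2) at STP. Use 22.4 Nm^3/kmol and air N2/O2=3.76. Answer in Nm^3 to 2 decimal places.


Per kg fuel: CO2 = (C/12 kmol)*22.4 = (0.847/12)*22.4 = 1.58107 Nm^3
Per kg fuel: H2O = (H/2 kmol)*22.4 = (0.107/2)*22.4 = 1.19840 Nm^3
O2 needed per kg fuel = C/12 + H/4 = 0.847/12 + 0.107/4 = 0.09733333 kmol
Per kg fuel: N2 = O2*3.76*22.4 = 0.09733333*3.76*22.4 = 8.19780 Nm^3
Total per kg = 1.58107 + 1.19840 + 8.19780 = 10.97727 Nm^3
Total = 10.97727 * 2.1 = 23.05 Nm^3


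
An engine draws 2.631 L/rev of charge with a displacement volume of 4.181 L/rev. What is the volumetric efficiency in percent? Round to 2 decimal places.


eta_v = (V_actual / V_disp) * 100
Ratio = 2.631 / 4.181 = 0.6293
eta_v = 0.6293 * 100 = 62.93%


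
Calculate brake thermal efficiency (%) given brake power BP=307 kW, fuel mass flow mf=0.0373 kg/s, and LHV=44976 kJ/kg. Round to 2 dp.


eta_BTE = (BP / (mf * LHV)) * 100
Denominator = 0.0373 * 44976 = 1677.6048 kW
eta_BTE = (307 / 1677.6048) * 100 = 18.30%


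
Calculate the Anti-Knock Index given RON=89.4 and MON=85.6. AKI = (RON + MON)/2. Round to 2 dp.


AKI = (RON + MON) / 2
AKI = (89.4 + 85.6) / 2
AKI = 175.0 / 2 = 87.50


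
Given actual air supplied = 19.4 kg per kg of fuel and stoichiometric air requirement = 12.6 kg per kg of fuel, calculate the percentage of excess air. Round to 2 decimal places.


Excess air = actual - stoichiometric = 19.4 - 12.6 = 6.80 kg/kg fuel
Excess air % = (excess / stoich) * 100 = (6.80 / 12.6) * 100 = 53.97%


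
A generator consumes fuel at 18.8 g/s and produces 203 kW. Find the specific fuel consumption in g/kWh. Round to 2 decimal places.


SFC = (mf / BP) * 3600
Rate = 18.8 / 203 = 0.092611 g/(s*kW)
SFC = 0.092611 * 3600 = 333.40 g/kWh


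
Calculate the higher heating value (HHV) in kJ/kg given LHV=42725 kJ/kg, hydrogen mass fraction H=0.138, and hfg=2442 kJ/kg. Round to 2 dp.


HHV = LHV + hfg * 9 * H
Water addition = 2442 * 9 * 0.138 = 3032.964 kJ/kg
HHV = 42725 + 3032.964 = 45757.96 kJ/kg


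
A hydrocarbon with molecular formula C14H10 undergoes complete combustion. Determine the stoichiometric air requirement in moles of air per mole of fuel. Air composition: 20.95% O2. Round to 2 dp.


Balanced combustion: C14H10 + 16.5 O2 -> 14 CO2 + 5 H2O
O2 needed = C + H/4 = 14 + 10/4 = 16.50 moles
Air moles = O2 / 0.2095 = 16.50 / 0.2095 = 78.76 moles air


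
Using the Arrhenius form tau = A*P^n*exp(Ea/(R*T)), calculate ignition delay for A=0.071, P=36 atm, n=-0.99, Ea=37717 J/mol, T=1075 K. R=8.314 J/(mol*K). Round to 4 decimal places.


tau = A * P^n * exp(Ea/(R*T))
P^n = 36^(-0.99) = 0.02879125
Ea/(R*T) = 37717/(8.314*1075) = 4.220060
exp(Ea/(R*T)) = 68.037587
tau = 0.071 * 0.02879125 * 68.037587 = 0.1391 ms


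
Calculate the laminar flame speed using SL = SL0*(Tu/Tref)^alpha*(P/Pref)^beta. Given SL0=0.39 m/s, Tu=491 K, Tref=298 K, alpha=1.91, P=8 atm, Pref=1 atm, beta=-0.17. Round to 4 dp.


SL = SL0 * (Tu/Tref)^alpha * (P/Pref)^beta
T ratio = 491/298 = 1.64765101
(T ratio)^alpha = 1.64765101^1.91 = 2.595450
(P/Pref)^beta = 8^(-0.17) = 0.702222
SL = 0.39 * 2.595450 * 0.702222 = 0.7108 m/s


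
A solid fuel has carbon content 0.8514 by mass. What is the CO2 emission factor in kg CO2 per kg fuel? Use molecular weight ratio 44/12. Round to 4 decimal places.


EF = C_frac * (M_CO2 / M_C)
EF = 0.8514 * (44/12)
EF = 0.8514 * 3.666667 = 3.1218 kg_CO2/kg_fuel


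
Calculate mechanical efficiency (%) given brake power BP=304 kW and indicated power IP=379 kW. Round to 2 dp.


eta_mech = (BP / IP) * 100
Ratio = 304 / 379 = 0.8021
eta_mech = 0.8021 * 100 = 80.21%


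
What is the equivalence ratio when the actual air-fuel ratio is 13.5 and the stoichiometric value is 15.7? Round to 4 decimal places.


phi = AFR_stoich / AFR_actual
phi = 15.7 / 13.5 = 1.1630


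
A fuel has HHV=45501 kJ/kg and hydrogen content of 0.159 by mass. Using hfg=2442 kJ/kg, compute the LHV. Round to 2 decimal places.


LHV = HHV - hfg * 9 * H
Water correction = 2442 * 9 * 0.159 = 3494.502 kJ/kg
LHV = 45501 - 3494.502 = 42006.50 kJ/kg


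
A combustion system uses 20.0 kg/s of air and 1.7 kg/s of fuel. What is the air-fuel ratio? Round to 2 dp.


AFR = m_air / m_fuel
AFR = 20.0 / 1.7 = 11.76


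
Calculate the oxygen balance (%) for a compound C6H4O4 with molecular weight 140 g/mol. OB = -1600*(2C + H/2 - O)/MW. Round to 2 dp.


OB = -1600 * (2C + H/2 - O) / MW
Inner = 2*6 + 4/2 - 4 = 10.00
OB = -1600 * 10.00 / 140 = -114.29%


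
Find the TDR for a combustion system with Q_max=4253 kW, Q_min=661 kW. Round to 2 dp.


TDR = Q_max / Q_min
TDR = 4253 / 661 = 6.43


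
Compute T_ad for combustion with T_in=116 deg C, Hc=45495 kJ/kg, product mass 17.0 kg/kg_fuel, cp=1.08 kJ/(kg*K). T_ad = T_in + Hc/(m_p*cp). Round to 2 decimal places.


T_ad = T_in + Hc / (m_p * cp)
Denominator = 17.0 * 1.08 = 18.3600
Temperature rise = 45495 / 18.3600 = 2477.94 K
T_ad = 116 + 2477.94 = 2593.94 deg C


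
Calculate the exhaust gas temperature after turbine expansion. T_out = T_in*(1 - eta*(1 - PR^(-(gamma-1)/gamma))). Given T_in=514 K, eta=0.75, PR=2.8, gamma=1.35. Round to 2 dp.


T_out = T_in * (1 - eta * (1 - PR^(-(gamma-1)/gamma)))
Exponent = -(1.35-1)/1.35 = -0.25925926
PR^exp = 2.8^(-0.25925926) = 0.76572026
Factor = 1 - 0.75*(1 - 0.76572026) = 0.82429020
T_out = 514 * 0.82429020 = 423.69 K


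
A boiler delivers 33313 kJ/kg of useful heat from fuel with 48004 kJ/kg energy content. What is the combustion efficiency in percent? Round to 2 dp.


Efficiency = (Q_useful / Q_fuel) * 100
Efficiency = (33313 / 48004) * 100
Efficiency = 0.6940 * 100 = 69.40%


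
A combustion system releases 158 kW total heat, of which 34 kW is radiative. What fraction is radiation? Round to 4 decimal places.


f_rad = Q_rad / Q_total
f_rad = 34 / 158 = 0.2152


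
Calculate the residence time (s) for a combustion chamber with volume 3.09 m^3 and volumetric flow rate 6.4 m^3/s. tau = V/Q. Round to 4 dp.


tau = V / Q_flow
tau = 3.09 / 6.4 = 0.4828 s


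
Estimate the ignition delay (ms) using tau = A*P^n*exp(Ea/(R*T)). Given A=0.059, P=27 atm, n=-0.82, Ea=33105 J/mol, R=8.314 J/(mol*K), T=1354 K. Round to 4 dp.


tau = A * P^n * exp(Ea/(R*T))
P^n = 27^(-0.82) = 0.06703193
Ea/(R*T) = 33105/(8.314*1354) = 2.940796
exp(Ea/(R*T)) = 18.930910
tau = 0.059 * 0.06703193 * 18.930910 = 0.0749 ms


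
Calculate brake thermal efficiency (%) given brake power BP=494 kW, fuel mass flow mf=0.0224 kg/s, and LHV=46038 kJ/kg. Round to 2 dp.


eta_BTE = (BP / (mf * LHV)) * 100
Denominator = 0.0224 * 46038 = 1031.2512 kW
eta_BTE = (494 / 1031.2512) * 100 = 47.90%


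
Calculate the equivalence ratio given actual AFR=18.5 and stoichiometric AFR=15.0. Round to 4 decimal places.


phi = AFR_stoich / AFR_actual
phi = 15.0 / 18.5 = 0.8108


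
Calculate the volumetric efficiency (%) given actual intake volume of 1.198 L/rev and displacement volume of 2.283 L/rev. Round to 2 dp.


eta_v = (V_actual / V_disp) * 100
Ratio = 1.198 / 2.283 = 0.5247
eta_v = 0.5247 * 100 = 52.47%


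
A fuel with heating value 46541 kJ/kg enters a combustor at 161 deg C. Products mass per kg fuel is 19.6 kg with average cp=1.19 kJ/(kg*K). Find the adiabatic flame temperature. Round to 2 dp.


T_ad = T_in + Hc / (m_p * cp)
Denominator = 19.6 * 1.19 = 23.3240
Temperature rise = 46541 / 23.3240 = 1995.41 K
T_ad = 161 + 1995.41 = 2156.41 deg C


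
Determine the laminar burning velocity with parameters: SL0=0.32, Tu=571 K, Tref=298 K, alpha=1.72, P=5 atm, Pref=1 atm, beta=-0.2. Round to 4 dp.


SL = SL0 * (Tu/Tref)^alpha * (P/Pref)^beta
T ratio = 571/298 = 1.91610738
(T ratio)^alpha = 1.91610738^1.72 = 3.060287
(P/Pref)^beta = 5^(-0.2) = 0.724780
SL = 0.32 * 3.060287 * 0.724780 = 0.7098 m/s


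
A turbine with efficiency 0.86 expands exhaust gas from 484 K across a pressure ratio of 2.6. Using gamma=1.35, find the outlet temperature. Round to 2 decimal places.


T_out = T_in * (1 - eta * (1 - PR^(-(gamma-1)/gamma)))
Exponent = -(1.35-1)/1.35 = -0.25925926
PR^exp = 2.6^(-0.25925926) = 0.78057442
Factor = 1 - 0.86*(1 - 0.78057442) = 0.81129400
T_out = 484 * 0.81129400 = 392.67 K


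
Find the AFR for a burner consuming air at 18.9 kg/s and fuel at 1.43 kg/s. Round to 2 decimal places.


AFR = m_air / m_fuel
AFR = 18.9 / 1.43 = 13.22


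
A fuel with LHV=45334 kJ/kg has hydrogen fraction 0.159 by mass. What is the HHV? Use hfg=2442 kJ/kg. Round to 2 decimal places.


HHV = LHV + hfg * 9 * H
Water addition = 2442 * 9 * 0.159 = 3494.502 kJ/kg
HHV = 45334 + 3494.502 = 48828.50 kJ/kg


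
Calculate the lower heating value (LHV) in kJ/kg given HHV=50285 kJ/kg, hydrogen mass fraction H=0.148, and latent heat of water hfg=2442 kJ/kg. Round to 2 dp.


LHV = HHV - hfg * 9 * H
Water correction = 2442 * 9 * 0.148 = 3252.744 kJ/kg
LHV = 50285 - 3252.744 = 47032.26 kJ/kg


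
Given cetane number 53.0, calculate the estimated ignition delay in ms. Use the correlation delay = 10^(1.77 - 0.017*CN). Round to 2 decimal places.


delay = 10^(1.77 - 0.017*CN)
Exponent = 1.77 - 0.017*53.0 = 0.8690
delay = 10^0.8690 = 7.40 ms


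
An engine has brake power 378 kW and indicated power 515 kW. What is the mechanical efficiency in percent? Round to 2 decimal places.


eta_mech = (BP / IP) * 100
Ratio = 378 / 515 = 0.7340
eta_mech = 0.7340 * 100 = 73.40%


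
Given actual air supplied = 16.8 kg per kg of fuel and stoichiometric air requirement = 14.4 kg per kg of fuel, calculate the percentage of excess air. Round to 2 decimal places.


Excess air = actual - stoichiometric = 16.8 - 14.4 = 2.40 kg/kg fuel
Excess air % = (excess / stoich) * 100 = (2.40 / 14.4) * 100 = 16.67%


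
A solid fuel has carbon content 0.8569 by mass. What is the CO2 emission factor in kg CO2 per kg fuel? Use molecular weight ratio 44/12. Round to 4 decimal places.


EF = C_frac * (M_CO2 / M_C)
EF = 0.8569 * (44/12)
EF = 0.8569 * 3.666667 = 3.1420 kg_CO2/kg_fuel


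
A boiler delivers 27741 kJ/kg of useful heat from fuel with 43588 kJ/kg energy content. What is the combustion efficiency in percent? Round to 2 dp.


Efficiency = (Q_useful / Q_fuel) * 100
Efficiency = (27741 / 43588) * 100
Efficiency = 0.6364 * 100 = 63.64%


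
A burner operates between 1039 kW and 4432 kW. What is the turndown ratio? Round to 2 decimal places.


TDR = Q_max / Q_min
TDR = 4432 / 1039 = 4.27


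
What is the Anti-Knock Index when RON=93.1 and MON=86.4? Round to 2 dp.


AKI = (RON + MON) / 2
AKI = (93.1 + 86.4) / 2
AKI = 179.5 / 2 = 89.75


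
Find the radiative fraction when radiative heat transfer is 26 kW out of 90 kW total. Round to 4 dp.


f_rad = Q_rad / Q_total
f_rad = 26 / 90 = 0.2889


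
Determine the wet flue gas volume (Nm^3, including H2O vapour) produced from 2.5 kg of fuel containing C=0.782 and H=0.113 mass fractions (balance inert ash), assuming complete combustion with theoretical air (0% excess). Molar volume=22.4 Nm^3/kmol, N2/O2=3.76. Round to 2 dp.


Per kg fuel: CO2 = (C/12 kmol)*22.4 = (0.782/12)*22.4 = 1.45973 Nm^3
Per kg fuel: H2O = (H/2 kmol)*22.4 = (0.113/2)*22.4 = 1.26560 Nm^3
O2 needed per kg fuel = C/12 + H/4 = 0.782/12 + 0.113/4 = 0.09341667 kmol
Per kg fuel: N2 = O2*3.76*22.4 = 0.09341667*3.76*22.4 = 7.86793 Nm^3
Total per kg = 1.45973 + 1.26560 + 7.86793 = 10.59326 Nm^3
Total = 10.59326 * 2.5 = 26.48 Nm^3


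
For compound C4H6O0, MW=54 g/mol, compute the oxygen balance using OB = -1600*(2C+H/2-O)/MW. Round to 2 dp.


OB = -1600 * (2C + H/2 - O) / MW
Inner = 2*4 + 6/2 - 0 = 11.00
OB = -1600 * 11.00 / 54 = -325.93%


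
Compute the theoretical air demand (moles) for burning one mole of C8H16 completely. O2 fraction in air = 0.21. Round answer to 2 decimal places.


Balanced combustion: C8H16 + 12 O2 -> 8 CO2 + 8 H2O
O2 needed = C + H/4 = 8 + 16/4 = 12.00 moles
Air moles = O2 / 0.21 = 12.00 / 0.21 = 57.14 moles air


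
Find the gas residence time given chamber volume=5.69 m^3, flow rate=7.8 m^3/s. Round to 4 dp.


tau = V / Q_flow
tau = 5.69 / 7.8 = 0.7295 s


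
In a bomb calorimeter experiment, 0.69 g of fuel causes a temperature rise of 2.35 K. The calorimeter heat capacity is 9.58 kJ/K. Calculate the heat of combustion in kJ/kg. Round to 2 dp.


Hc = C_cal * delta_T / m_fuel
Q_released = 9.58 * 2.35 = 22.5130 kJ
m_fuel = 0.69 g = 0.69/1000 kg = 0.000690 kg
Hc = 22.5130 / 0.000690 = 32627.54 kJ/kg


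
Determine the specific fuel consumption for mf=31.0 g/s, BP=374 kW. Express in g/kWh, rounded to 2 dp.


SFC = (mf / BP) * 3600
Rate = 31.0 / 374 = 0.082888 g/(s*kW)
SFC = 0.082888 * 3600 = 298.40 g/kWh


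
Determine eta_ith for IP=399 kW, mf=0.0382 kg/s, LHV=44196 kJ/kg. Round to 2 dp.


eta_ith = (IP / (mf * LHV)) * 100
Denominator = 0.0382 * 44196 = 1688.2872 kW
eta_ith = (399 / 1688.2872) * 100 = 23.63%


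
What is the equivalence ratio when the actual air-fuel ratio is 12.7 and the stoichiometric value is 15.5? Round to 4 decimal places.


phi = AFR_stoich / AFR_actual
phi = 15.5 / 12.7 = 1.2205


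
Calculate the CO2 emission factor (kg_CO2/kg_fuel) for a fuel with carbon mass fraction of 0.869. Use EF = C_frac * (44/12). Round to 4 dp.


EF = C_frac * (M_CO2 / M_C)
EF = 0.869 * (44/12)
EF = 0.869 * 3.666667 = 3.1863 kg_CO2/kg_fuel


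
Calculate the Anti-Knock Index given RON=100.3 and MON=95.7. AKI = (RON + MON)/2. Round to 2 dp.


AKI = (RON + MON) / 2
AKI = (100.3 + 95.7) / 2
AKI = 196.0 / 2 = 98.00


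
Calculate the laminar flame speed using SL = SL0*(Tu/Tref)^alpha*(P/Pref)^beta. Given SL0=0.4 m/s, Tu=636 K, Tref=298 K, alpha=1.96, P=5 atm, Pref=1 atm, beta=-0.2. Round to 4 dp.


SL = SL0 * (Tu/Tref)^alpha * (P/Pref)^beta
T ratio = 636/298 = 2.13422819
(T ratio)^alpha = 2.13422819^1.96 = 4.418879
(P/Pref)^beta = 5^(-0.2) = 0.724780
SL = 0.4 * 4.418879 * 0.724780 = 1.2811 m/s


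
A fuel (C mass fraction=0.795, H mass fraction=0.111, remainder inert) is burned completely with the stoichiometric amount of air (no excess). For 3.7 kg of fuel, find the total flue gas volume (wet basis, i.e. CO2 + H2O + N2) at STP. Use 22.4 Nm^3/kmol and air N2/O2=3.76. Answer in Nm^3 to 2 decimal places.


Per kg fuel: CO2 = (C/12 kmol)*22.4 = (0.795/12)*22.4 = 1.48400 Nm^3
Per kg fuel: H2O = (H/2 kmol)*22.4 = (0.111/2)*22.4 = 1.24320 Nm^3
O2 needed per kg fuel = C/12 + H/4 = 0.795/12 + 0.111/4 = 0.09400000 kmol
Per kg fuel: N2 = O2*3.76*22.4 = 0.09400000*3.76*22.4 = 7.91706 Nm^3
Total per kg = 1.48400 + 1.24320 + 7.91706 = 10.64426 Nm^3
Total = 10.64426 * 3.7 = 39.38 Nm^3


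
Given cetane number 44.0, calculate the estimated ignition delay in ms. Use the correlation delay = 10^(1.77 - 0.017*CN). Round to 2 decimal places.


delay = 10^(1.77 - 0.017*CN)
Exponent = 1.77 - 0.017*44.0 = 1.0220
delay = 10^1.0220 = 10.52 ms


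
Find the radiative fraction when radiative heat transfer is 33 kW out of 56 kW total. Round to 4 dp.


f_rad = Q_rad / Q_total
f_rad = 33 / 56 = 0.5893


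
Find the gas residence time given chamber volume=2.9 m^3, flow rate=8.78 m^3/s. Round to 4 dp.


tau = V / Q_flow
tau = 2.9 / 8.78 = 0.3303 s


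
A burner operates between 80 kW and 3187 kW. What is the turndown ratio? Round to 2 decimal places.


TDR = Q_max / Q_min
TDR = 3187 / 80 = 39.84


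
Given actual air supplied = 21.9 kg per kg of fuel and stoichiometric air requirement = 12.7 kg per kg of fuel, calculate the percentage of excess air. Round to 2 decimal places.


Excess air = actual - stoichiometric = 21.9 - 12.7 = 9.20 kg/kg fuel
Excess air % = (excess / stoich) * 100 = (9.20 / 12.7) * 100 = 72.44%


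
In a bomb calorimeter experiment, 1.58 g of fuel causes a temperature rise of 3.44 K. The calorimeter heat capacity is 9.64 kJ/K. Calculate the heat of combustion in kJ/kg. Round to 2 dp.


Hc = C_cal * delta_T / m_fuel
Q_released = 9.64 * 3.44 = 33.1616 kJ
m_fuel = 1.58 g = 1.58/1000 kg = 0.001580 kg
Hc = 33.1616 / 0.001580 = 20988.35 kJ/kg


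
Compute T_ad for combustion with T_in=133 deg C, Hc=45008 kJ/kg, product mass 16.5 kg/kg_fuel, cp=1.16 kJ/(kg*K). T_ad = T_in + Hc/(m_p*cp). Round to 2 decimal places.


T_ad = T_in + Hc / (m_p * cp)
Denominator = 16.5 * 1.16 = 19.1400
Temperature rise = 45008 / 19.1400 = 2351.52 K
T_ad = 133 + 2351.52 = 2484.52 deg C


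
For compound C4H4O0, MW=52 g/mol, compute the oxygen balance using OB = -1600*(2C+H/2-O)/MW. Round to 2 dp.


OB = -1600 * (2C + H/2 - O) / MW
Inner = 2*4 + 4/2 - 0 = 10.00
OB = -1600 * 10.00 / 52 = -307.69%


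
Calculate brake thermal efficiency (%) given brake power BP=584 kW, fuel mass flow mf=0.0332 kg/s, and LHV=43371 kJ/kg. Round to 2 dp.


eta_BTE = (BP / (mf * LHV)) * 100
Denominator = 0.0332 * 43371 = 1439.9172 kW
eta_BTE = (584 / 1439.9172) * 100 = 40.56%


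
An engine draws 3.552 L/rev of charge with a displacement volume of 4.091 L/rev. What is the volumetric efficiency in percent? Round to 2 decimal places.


eta_v = (V_actual / V_disp) * 100
Ratio = 3.552 / 4.091 = 0.8682
eta_v = 0.8682 * 100 = 86.82%


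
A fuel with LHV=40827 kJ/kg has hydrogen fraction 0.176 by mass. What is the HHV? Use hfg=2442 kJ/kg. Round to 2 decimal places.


HHV = LHV + hfg * 9 * H
Water addition = 2442 * 9 * 0.176 = 3868.128 kJ/kg
HHV = 40827 + 3868.128 = 44695.13 kJ/kg


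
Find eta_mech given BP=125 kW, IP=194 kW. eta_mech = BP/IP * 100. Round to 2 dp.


eta_mech = (BP / IP) * 100
Ratio = 125 / 194 = 0.6443
eta_mech = 0.6443 * 100 = 64.43%


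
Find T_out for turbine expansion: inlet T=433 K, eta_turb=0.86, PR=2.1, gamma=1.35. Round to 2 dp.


T_out = T_in * (1 - eta * (1 - PR^(-(gamma-1)/gamma)))
Exponent = -(1.35-1)/1.35 = -0.25925926
PR^exp = 2.1^(-0.25925926) = 0.82501466
Factor = 1 - 0.86*(1 - 0.82501466) = 0.84951261
T_out = 433 * 0.84951261 = 367.84 K


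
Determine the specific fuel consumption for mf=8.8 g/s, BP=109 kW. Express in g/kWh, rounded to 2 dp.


SFC = (mf / BP) * 3600
Rate = 8.8 / 109 = 0.080734 g/(s*kW)
SFC = 0.080734 * 3600 = 290.64 g/kWh


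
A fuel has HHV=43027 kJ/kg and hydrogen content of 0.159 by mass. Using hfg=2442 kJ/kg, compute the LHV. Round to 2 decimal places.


LHV = HHV - hfg * 9 * H
Water correction = 2442 * 9 * 0.159 = 3494.502 kJ/kg
LHV = 43027 - 3494.502 = 39532.50 kJ/kg


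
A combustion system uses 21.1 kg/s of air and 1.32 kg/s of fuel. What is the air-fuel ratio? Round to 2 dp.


AFR = m_air / m_fuel
AFR = 21.1 / 1.32 = 15.98


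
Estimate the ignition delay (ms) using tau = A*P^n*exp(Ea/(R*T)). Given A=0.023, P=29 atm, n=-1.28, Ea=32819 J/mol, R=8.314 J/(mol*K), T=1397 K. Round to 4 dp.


tau = A * P^n * exp(Ea/(R*T))
P^n = 29^(-1.28) = 0.01343169
Ea/(R*T) = 32819/(8.314*1397) = 2.825654
exp(Ea/(R*T)) = 16.871969
tau = 0.023 * 0.01343169 * 16.871969 = 0.0052 ms


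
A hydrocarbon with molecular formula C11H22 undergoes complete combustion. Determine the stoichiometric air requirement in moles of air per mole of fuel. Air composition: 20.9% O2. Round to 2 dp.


Balanced combustion: C11H22 + 16.5 O2 -> 11 CO2 + 11 H2O
O2 needed = C + H/4 = 11 + 22/4 = 16.50 moles
Air moles = O2 / 0.209 = 16.50 / 0.209 = 78.95 moles air


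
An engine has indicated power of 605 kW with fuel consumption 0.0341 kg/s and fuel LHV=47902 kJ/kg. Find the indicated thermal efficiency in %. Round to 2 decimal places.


eta_ith = (IP / (mf * LHV)) * 100
Denominator = 0.0341 * 47902 = 1633.4582 kW
eta_ith = (605 / 1633.4582) * 100 = 37.04%


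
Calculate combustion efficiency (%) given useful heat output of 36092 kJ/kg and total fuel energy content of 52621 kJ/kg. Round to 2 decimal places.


Efficiency = (Q_useful / Q_fuel) * 100
Efficiency = (36092 / 52621) * 100
Efficiency = 0.6859 * 100 = 68.59%


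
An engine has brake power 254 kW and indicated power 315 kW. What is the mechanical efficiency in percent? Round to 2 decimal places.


eta_mech = (BP / IP) * 100
Ratio = 254 / 315 = 0.8063
eta_mech = 0.8063 * 100 = 80.63%


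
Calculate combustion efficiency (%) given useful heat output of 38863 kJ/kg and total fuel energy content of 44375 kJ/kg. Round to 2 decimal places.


Efficiency = (Q_useful / Q_fuel) * 100
Efficiency = (38863 / 44375) * 100
Efficiency = 0.8758 * 100 = 87.58%


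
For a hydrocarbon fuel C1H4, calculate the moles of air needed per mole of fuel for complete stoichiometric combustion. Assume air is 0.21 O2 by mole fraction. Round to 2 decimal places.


Balanced combustion: C1H4 + 2 O2 -> 1 CO2 + 2 H2O
O2 needed = C + H/4 = 1 + 4/4 = 2.00 moles
Air moles = O2 / 0.21 = 2.00 / 0.21 = 9.52 moles air


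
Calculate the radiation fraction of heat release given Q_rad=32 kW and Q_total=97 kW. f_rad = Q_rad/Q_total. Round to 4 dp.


f_rad = Q_rad / Q_total
f_rad = 32 / 97 = 0.3299


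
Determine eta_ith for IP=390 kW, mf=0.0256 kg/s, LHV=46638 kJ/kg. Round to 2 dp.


eta_ith = (IP / (mf * LHV)) * 100
Denominator = 0.0256 * 46638 = 1193.9328 kW
eta_ith = (390 / 1193.9328) * 100 = 32.67%


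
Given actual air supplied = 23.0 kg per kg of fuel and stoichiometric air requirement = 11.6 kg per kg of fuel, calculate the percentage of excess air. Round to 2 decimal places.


Excess air = actual - stoichiometric = 23.0 - 11.6 = 11.40 kg/kg fuel
Excess air % = (excess / stoich) * 100 = (11.40 / 11.6) * 100 = 98.28%


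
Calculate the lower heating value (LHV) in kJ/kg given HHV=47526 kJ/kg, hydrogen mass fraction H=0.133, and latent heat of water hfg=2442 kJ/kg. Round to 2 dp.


LHV = HHV - hfg * 9 * H
Water correction = 2442 * 9 * 0.133 = 2923.074 kJ/kg
LHV = 47526 - 2923.074 = 44602.93 kJ/kg


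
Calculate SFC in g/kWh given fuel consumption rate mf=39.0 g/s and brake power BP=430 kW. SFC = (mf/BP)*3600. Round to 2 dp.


SFC = (mf / BP) * 3600
Rate = 39.0 / 430 = 0.090698 g/(s*kW)
SFC = 0.090698 * 3600 = 326.51 g/kWh


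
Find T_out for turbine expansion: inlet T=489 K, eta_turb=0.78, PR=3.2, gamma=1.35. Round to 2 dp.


T_out = T_in * (1 - eta * (1 - PR^(-(gamma-1)/gamma)))
Exponent = -(1.35-1)/1.35 = -0.25925926
PR^exp = 3.2^(-0.25925926) = 0.73966521
Factor = 1 - 0.78*(1 - 0.73966521) = 0.79693886
T_out = 489 * 0.79693886 = 389.70 K


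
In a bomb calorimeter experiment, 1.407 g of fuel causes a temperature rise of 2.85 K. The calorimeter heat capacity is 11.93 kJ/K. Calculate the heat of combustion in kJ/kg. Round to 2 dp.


Hc = C_cal * delta_T / m_fuel
Q_released = 11.93 * 2.85 = 34.0005 kJ
m_fuel = 1.407 g = 1.407/1000 kg = 0.001407 kg
Hc = 34.0005 / 0.001407 = 24165.25 kJ/kg


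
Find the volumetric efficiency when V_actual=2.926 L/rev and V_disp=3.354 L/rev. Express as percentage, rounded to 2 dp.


eta_v = (V_actual / V_disp) * 100
Ratio = 2.926 / 3.354 = 0.8724
eta_v = 0.8724 * 100 = 87.24%
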